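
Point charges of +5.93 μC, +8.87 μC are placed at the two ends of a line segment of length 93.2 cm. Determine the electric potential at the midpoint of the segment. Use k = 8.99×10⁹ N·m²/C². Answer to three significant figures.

Electric potential is a scalar, so the contributions from each charge add algebraically: V = Σ kqᵢ/rᵢ.
Each charge is 0.466 m from the midpoint.
V = k[(5.93×10⁻⁶)/(0.466) + (8.87×10⁻⁶)/(0.466)] = 2.86×10⁵ V.

2.86×10⁵ V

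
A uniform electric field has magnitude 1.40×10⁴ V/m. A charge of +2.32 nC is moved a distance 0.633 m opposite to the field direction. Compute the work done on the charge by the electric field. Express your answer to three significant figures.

The potential change for a displacement 0.633 m opposite to the field direction is ΔV = +Ed = 8860 V.
W_field = −qΔV = -2.06×10⁻⁵ J.

-2.06×10⁻⁵ J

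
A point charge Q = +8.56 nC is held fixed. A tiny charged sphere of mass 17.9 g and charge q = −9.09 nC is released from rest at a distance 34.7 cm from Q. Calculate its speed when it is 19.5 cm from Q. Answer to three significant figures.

Only the electrostatic force acts, so mechanical energy is conserved: ½mv² = U₁ − U₂ = kQq(1/r₁ − 1/r₂).
U₁ − U₂ = (8.99×10⁹ N·m²/C²)(8.56×10⁻⁹ C)(-9.09×10⁻⁹ C)(1/0.347 − 1/0.195) = 1.57×10⁻⁶ J.
v = √(2·1.57×10⁻⁶/0.0179) = 0.0133 m/s.

0.0133 m/s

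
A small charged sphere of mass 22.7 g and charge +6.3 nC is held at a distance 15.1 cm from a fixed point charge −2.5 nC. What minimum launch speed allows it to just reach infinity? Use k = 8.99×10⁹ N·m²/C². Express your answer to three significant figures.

9.09×10⁻³ m/s

To just escape, total mechanical energy must reach zero at infinity: ½mv²_min + U = 0, so ½mv²_min = −U = |kQq|/r.
|U| = |kQq|/r = (8.99×10⁹ N·m²/C²)(2.50×10⁻⁹)(6.30×10⁻⁹)/(0.151) = 9.38×10⁻⁷ J.
v_min = √(2|U|/m) = √(2·9.38×10⁻⁷/0.0227) = 9.09×10⁻³ m/s.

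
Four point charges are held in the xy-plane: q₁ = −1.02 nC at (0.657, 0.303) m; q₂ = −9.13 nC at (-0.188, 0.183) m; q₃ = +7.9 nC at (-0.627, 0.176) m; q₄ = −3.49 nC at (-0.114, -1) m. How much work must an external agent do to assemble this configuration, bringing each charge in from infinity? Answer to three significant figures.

The assembly work is the sum of pairwise potential energies, U = Σ_{i<j} kqᵢqⱼ/rᵢⱼ.
Pair separations: r₁₂ = 0.853 m, r₁₃ = 1.29 m, r₁₄ = 1.51 m, r₂₃ = 0.439 m, r₂₄ = 1.19 m, r₃₄ = 1.28 m.
Summing all 6 pair terms gives U = -1.37×10⁻⁶ J.

-1.37×10⁻⁶ J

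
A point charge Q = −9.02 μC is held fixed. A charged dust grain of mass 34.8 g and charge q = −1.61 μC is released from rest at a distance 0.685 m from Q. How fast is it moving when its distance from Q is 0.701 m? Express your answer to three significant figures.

0.500 m/s

Only the electrostatic force acts, so mechanical energy is conserved: ½mv² = U₁ − U₂ = kQq(1/r₁ − 1/r₂).
U₁ − U₂ = (8.99×10⁹ N·m²/C²)(-9.02×10⁻⁶ C)(-1.61×10⁻⁶ C)(1/0.685 − 1/0.701) = 4.35×10⁻³ J.
v = √(2·4.35×10⁻³/0.0348) = 0.500 m/s.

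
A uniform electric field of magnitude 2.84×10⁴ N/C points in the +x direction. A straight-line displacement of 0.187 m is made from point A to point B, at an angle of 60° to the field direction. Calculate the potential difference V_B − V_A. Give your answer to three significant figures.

-2660 V

Only the component of displacement along E changes the potential: ΔV = −E·d·cosθ.
ΔV = −(2.84×10⁴ V/m)(0.187 m)cos60° = -2660 V.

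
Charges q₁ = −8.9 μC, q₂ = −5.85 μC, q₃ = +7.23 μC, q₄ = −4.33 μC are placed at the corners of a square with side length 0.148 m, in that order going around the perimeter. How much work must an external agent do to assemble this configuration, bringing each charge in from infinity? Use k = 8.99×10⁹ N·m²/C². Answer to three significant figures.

-0.643 J

The assembly work is the sum of pairwise potential energies, U = Σ_{i<j} kqᵢqⱼ/rᵢⱼ.
The four side pairs have separation 0.148 m and the two diagonal pairs 0.209 m.
Summing all 6 pair terms gives U = -0.643 J.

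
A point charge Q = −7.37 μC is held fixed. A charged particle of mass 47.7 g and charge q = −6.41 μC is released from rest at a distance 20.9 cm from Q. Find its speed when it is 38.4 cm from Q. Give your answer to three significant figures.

Only the electrostatic force acts, so mechanical energy is conserved: ½mv² = U₁ − U₂ = kQq(1/r₁ − 1/r₂).
U₁ − U₂ = (8.99×10⁹ N·m²/C²)(-7.37×10⁻⁶ C)(-6.41×10⁻⁶ C)(1/0.209 − 1/0.384) = 0.926 J.
v = √(2·0.926/0.0477) = 6.23 m/s.

6.23 m/s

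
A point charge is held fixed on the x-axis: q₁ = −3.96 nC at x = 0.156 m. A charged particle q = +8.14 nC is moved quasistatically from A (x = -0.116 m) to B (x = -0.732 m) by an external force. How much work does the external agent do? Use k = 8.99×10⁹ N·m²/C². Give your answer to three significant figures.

For quasistatic motion the external work equals the change in potential energy: W_ext = qΔV = q(V_B − V_A).
At A: distance to the source charge is 0.272 m; V_A = kq₁/r = -131 V.
At B: distance to the source charge is 0.888 m; V_B = kq₁/r = -40.1 V.
ΔV = V_B − V_A = 90.8 V.
W_ext = qΔV = (8.14×10⁻⁹ C)(90.8 V) = 7.39×10⁻⁷ J.

7.39×10⁻⁷ J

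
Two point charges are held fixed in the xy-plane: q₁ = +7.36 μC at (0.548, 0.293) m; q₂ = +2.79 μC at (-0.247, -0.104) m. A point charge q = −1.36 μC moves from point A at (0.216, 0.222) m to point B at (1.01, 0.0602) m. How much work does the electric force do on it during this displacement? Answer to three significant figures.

-0.124 J

The work done by the electric force is W_field = −ΔU = −q(V_B − V_A) = q(V_A − V_B).
At A: distances to the source charges are 0.340 m, 0.566 m; V_A = Σ kqᵢ/rᵢ = 2.39×10⁵ V.
At B: distances to the source charges are 0.517 m, 1.27 m; V_B = Σ kqᵢ/rᵢ = 1.48×10⁵ V.
ΔV = V_B − V_A = -9.15×10⁴ V.
W_field = −qΔV = −(-1.36×10⁻⁶ C)(-9.15×10⁴ V) = -0.124 J.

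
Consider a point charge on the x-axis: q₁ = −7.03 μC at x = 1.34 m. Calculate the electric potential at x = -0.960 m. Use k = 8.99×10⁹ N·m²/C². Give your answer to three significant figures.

Electric potential is a scalar, so the contributions from each charge add algebraically: V = Σ kqᵢ/rᵢ.
V = k[(-7.03×10⁻⁶)/(2.30)] = -2.75×10⁴ V.

-2.75×10⁴ V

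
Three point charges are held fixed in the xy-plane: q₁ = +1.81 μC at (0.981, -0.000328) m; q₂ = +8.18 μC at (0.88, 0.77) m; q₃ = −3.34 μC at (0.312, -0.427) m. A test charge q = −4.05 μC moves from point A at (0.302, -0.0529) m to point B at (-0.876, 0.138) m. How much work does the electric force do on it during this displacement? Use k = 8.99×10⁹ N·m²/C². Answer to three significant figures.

0.0346 J

The work done by the electric force is W_field = −ΔU = −q(V_B − V_A) = q(V_A − V_B).
At A: distances to the source charges are 0.681 m, 1.01 m, 0.374 m; V_A = Σ kqᵢ/rᵢ = 1.68×10⁴ V.
At B: distances to the source charges are 1.86 m, 1.87 m, 1.32 m; V_B = Σ kqᵢ/rᵢ = 2.53×10⁴ V.
ΔV = V_B − V_A = 8530 V.
W_field = −qΔV = −(-4.05×10⁻⁶ C)(8530 V) = 0.0346 J.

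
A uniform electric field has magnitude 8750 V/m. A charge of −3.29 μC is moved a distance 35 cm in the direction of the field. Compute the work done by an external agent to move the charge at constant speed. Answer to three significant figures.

0.0101 J

The potential change for a displacement 35 cm in the direction of the field is ΔV = −Ed = -3060 V.
W_ext = qΔV = 0.0101 J.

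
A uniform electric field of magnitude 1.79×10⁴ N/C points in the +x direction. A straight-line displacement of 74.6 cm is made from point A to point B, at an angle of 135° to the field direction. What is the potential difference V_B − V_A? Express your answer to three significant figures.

Only the component of displacement along E changes the potential: ΔV = −E·d·cosθ.
ΔV = −(1.79×10⁴ V/m)(0.746 m)cos135° = 9440 V.

9440 V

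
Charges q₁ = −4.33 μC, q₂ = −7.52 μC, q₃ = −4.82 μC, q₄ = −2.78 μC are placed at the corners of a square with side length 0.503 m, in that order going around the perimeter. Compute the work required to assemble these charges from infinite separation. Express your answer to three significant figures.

2.21 J

The assembly work is the sum of pairwise potential energies, U = Σ_{i<j} kqᵢqⱼ/rᵢⱼ.
The four side pairs have separation 0.503 m and the two diagonal pairs 0.711 m.
Summing all 6 pair terms gives U = 2.21 J.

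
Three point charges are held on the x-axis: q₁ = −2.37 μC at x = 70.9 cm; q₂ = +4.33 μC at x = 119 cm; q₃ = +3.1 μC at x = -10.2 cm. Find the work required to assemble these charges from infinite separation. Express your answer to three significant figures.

The work to assemble the configuration equals its total potential energy, U = Σ kqᵢqⱼ/rᵢⱼ over all pairs.
Pair separations: r₁₂ = 0.481 m, r₁₃ = 0.811 m, r₂₃ = 1.29 m.
U = (-0.192) + (-0.0814) + (0.0934) = -0.180 J.

-0.180 J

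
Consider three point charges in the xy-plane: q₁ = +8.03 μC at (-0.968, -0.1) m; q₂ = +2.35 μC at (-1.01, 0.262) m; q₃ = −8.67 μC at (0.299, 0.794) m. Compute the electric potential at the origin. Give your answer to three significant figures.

2560 V

Electric potential is a scalar, so the contributions from each charge add algebraically: V = Σ kqᵢ/rᵢ.
Distances from the field point to each charge: r₁ = 0.973 m, r₂ = 1.04 m, r₃ = 0.848 m.
V = k[(8.03×10⁻⁶)/(0.973) + (2.35×10⁻⁶)/(1.04) + (-8.67×10⁻⁶)/(0.848)] = 2560 V.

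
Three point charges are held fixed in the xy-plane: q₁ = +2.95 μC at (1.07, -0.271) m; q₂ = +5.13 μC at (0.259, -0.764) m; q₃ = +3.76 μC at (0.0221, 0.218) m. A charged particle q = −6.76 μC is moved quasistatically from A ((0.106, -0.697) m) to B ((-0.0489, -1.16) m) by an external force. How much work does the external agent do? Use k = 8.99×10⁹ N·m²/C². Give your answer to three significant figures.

For quasistatic motion the external work equals the change in potential energy: W_ext = qΔV = q(V_B − V_A).
At A: distances to the source charges are 1.05 m, 0.167 m, 0.919 m; V_A = Σ kqᵢ/rᵢ = 3.38×10⁵ V.
At B: distances to the source charges are 1.43 m, 0.502 m, 1.38 m; V_B = Σ kqᵢ/rᵢ = 1.35×10⁵ V.
ΔV = V_B − V_A = -2.03×10⁵ V.
W_ext = qΔV = (-6.76×10⁻⁶ C)(-2.03×10⁵ V) = 1.37 J.

1.37 J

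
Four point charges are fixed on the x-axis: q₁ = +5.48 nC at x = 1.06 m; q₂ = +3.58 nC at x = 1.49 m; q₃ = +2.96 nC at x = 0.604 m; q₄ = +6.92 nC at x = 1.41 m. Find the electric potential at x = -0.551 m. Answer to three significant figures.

101 V

Electric potential is a scalar, so the contributions from each charge add algebraically: V = Σ kqᵢ/rᵢ.
Distances from the field point to each charge: r₁ = 1.61 m, r₂ = 2.04 m, r₃ = 1.16 m, r₄ = 1.96 m.
V = k[(5.48×10⁻⁹)/(1.61) + (3.58×10⁻⁹)/(2.04) + (2.96×10⁻⁹)/(1.16) + (6.92×10⁻⁹)/(1.96)] = 101 V.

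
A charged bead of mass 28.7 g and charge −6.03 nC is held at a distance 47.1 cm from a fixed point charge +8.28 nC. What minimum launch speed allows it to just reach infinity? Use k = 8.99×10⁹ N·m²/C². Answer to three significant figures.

8.15×10⁻³ m/s

To just escape, total mechanical energy must reach zero at infinity: ½mv²_min + U = 0, so ½mv²_min = −U = |kQq|/r.
|U| = |kQq|/r = (8.99×10⁹ N·m²/C²)(8.28×10⁻⁹)(6.03×10⁻⁹)/(0.471) = 9.53×10⁻⁷ J.
v_min = √(2|U|/m) = √(2·9.53×10⁻⁷/0.0287) = 8.15×10⁻³ m/s.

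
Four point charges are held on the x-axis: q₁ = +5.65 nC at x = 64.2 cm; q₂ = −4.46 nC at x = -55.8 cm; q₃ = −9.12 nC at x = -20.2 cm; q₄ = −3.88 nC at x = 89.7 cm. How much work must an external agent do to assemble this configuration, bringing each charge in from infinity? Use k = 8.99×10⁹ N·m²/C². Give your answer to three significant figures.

The assembly work is the sum of pairwise potential energies, U = Σ_{i<j} kqᵢqⱼ/rᵢⱼ.
Pair separations: r₁₂ = 1.20 m, r₁₃ = 0.844 m, r₁₄ = 0.255 m, r₂₃ = 0.356 m, r₂₄ = 1.46 m, r₃₄ = 1.10 m.
Summing all 6 pair terms gives U = -8.70×10⁻⁸ J.

-8.70×10⁻⁸ J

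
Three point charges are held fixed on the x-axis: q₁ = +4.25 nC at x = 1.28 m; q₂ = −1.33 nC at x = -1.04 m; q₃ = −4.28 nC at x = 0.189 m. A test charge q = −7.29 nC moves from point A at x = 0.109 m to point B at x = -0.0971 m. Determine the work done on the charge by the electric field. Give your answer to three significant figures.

2.47×10⁻⁶ J

The work done by the electric force is W_field = −ΔU = −q(V_B − V_A) = q(V_A − V_B).
At A: distances to the source charges are 1.17 m, 1.15 m, 0.0800 m; V_A = Σ kqᵢ/rᵢ = -459 V.
At B: distances to the source charges are 1.38 m, 0.943 m, 0.286 m; V_B = Σ kqᵢ/rᵢ = -119 V.
ΔV = V_B − V_A = 339 V.
W_field = −qΔV = −(-7.29×10⁻⁹ C)(339 V) = 2.47×10⁻⁶ J.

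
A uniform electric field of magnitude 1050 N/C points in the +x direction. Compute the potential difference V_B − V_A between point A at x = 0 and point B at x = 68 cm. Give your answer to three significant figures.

In a uniform field, potential decreases in the direction of E: V_B − V_A = −E·Δx.
V_B − V_A = −(1050 V/m)(0.680 m) = -714 V.

-714 V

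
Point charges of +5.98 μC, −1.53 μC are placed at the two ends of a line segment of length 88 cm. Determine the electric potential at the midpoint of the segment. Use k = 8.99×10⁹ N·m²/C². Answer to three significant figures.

9.09×10⁴ V

The total potential is the scalar sum of each charge's contribution, V = Σ kqᵢ/rᵢ.
Each charge is 0.440 m from the midpoint.
V = k[(5.98×10⁻⁶)/(0.440) + (-1.53×10⁻⁶)/(0.440)] = 9.09×10⁴ V.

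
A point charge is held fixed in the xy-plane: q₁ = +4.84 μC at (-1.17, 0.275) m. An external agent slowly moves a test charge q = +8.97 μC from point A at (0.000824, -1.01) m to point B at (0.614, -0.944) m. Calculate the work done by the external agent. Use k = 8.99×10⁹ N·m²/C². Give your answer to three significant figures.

For quasistatic motion the external work equals the change in potential energy: W_ext = qΔV = q(V_B − V_A).
At A: distance to the source charge is 1.74 m; V_A = kq₁/r = 2.50×10⁴ V.
At B: distance to the source charge is 2.16 m; V_B = kq₁/r = 2.01×10⁴ V.
ΔV = V_B − V_A = -4890 V.
W_ext = qΔV = (8.97×10⁻⁶ C)(-4890 V) = -0.0439 J.

-0.0439 J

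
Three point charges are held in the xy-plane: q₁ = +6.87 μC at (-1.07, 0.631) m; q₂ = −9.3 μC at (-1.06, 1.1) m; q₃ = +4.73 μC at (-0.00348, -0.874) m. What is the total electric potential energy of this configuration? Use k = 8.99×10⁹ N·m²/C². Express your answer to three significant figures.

-1.24 J

The assembly work is the sum of pairwise potential energies, U = Σ_{i<j} kqᵢqⱼ/rᵢⱼ.
Pair separations: r₁₂ = 0.469 m, r₁₃ = 1.84 m, r₂₃ = 2.24 m.
U = (-1.22) + (0.158) + (-0.177) = -1.24 J.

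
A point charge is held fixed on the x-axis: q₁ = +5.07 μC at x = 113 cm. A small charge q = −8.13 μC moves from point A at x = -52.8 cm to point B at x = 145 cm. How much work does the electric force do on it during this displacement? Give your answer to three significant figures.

0.935 J

The work done by the electric force is W_field = −ΔU = −q(V_B − V_A) = q(V_A − V_B).
At A: distance to the source charge is 1.66 m; V_A = kq₁/r = 2.75×10⁴ V.
At B: distance to the source charge is 0.320 m; V_B = kq₁/r = 1.42×10⁵ V.
ΔV = V_B − V_A = 1.15×10⁵ V.
W_field = −qΔV = −(-8.13×10⁻⁶ C)(1.15×10⁵ V) = 0.935 J.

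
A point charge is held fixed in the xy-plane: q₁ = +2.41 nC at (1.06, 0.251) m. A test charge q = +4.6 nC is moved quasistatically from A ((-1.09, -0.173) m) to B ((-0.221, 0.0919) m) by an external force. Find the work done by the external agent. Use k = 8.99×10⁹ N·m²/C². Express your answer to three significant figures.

For quasistatic motion the external work equals the change in potential energy: W_ext = qΔV = q(V_B − V_A).
At A: distance to the source charge is 2.19 m; V_A = kq₁/r = 9.89 V.
At B: distance to the source charge is 1.29 m; V_B = kq₁/r = 16.8 V.
ΔV = V_B − V_A = 6.90 V.
W_ext = qΔV = (4.60×10⁻⁹ C)(6.90 V) = 3.17×10⁻⁸ J.

3.17×10⁻⁸ J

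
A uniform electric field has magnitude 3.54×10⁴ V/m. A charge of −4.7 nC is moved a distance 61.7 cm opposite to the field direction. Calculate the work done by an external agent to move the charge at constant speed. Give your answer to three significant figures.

-1.03×10⁻⁴ J

The potential change for a displacement 61.7 cm opposite to the field direction is ΔV = +Ed = 2.18×10⁴ V.
W_ext = qΔV = -1.03×10⁻⁴ J.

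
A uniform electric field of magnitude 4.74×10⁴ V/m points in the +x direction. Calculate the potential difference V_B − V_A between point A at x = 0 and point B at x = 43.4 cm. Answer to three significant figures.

-2.06×10⁴ V

In a uniform field, potential decreases in the direction of E: V_B − V_A = −E·Δx.
V_B − V_A = −(4.74×10⁴ V/m)(0.434 m) = -2.06×10⁴ V.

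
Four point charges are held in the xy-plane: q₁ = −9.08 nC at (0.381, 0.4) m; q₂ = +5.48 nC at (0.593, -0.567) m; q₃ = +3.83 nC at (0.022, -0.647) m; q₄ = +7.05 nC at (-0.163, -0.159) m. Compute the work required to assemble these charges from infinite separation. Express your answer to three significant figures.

-2.75×10⁻⁷ J

The work to assemble the configuration equals its total potential energy, U = Σ kqᵢqⱼ/rᵢⱼ over all pairs.
Pair separations: r₁₂ = 0.990 m, r₁₃ = 1.11 m, r₁₄ = 0.780 m, r₂₃ = 0.577 m, r₂₄ = 0.859 m, r₃₄ = 0.522 m.
Summing all 6 pair terms gives U = -2.75×10⁻⁷ J.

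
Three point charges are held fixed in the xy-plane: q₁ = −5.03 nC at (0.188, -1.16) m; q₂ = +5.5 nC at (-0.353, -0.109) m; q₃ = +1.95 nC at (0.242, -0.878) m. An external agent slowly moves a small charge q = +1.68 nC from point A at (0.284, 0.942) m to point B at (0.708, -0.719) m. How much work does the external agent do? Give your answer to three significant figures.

-3.14×10⁻⁸ J

For quasistatic motion the external work equals the change in potential energy: W_ext = qΔV = q(V_B − V_A).
At A: distances to the source charges are 2.10 m, 1.23 m, 1.82 m; V_A = Σ kqᵢ/rᵢ = 28.4 V.
At B: distances to the source charges are 0.682 m, 1.22 m, 0.492 m; V_B = Σ kqᵢ/rᵢ = 9.68 V.
ΔV = V_B − V_A = -18.7 V.
W_ext = qΔV = (1.68×10⁻⁹ C)(-18.7 V) = -3.14×10⁻⁸ J.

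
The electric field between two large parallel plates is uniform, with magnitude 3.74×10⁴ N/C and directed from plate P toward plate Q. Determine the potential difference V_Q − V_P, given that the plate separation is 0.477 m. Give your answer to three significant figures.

In a uniform field, potential decreases in the direction of E: ΔV = −E·d for a displacement d parallel to E.
Going from P to Q is a displacement of 0.477 m along the field, so V_Q − V_P = −Ed = -1.78×10⁴ V.

-1.78×10⁴ V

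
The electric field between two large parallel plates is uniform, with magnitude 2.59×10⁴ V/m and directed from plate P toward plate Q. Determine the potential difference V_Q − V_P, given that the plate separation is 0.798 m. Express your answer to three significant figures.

-2.07×10⁴ V

In a uniform field, potential decreases in the direction of E: ΔV = −E·d for a displacement d parallel to E.
Going from P to Q is a displacement of 0.798 m along the field, so V_Q − V_P = −Ed = -2.07×10⁴ V.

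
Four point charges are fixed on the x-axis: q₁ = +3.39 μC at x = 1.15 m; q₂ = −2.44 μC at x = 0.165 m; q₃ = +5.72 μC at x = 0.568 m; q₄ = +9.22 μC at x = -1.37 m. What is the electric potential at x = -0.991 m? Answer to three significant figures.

2.47×10⁵ V

Electric potential is a scalar, so the contributions from each charge add algebraically: V = Σ kqᵢ/rᵢ.
Distances from the field point to each charge: r₁ = 2.14 m, r₂ = 1.16 m, r₃ = 1.56 m, r₄ = 0.379 m.
V = k[(3.39×10⁻⁶)/(2.14) + (-2.44×10⁻⁶)/(1.16) + (5.72×10⁻⁶)/(1.56) + (9.22×10⁻⁶)/(0.379)] = 2.47×10⁵ V.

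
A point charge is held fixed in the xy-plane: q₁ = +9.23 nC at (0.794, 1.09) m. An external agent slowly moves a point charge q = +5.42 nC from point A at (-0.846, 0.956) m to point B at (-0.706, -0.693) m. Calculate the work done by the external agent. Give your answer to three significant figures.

-8.03×10⁻⁸ J

For quasistatic motion the external work equals the change in potential energy: W_ext = qΔV = q(V_B − V_A).
At A: distance to the source charge is 1.65 m; V_A = kq₁/r = 50.4 V.
At B: distance to the source charge is 2.33 m; V_B = kq₁/r = 35.6 V.
ΔV = V_B − V_A = -14.8 V.
W_ext = qΔV = (5.42×10⁻⁹ C)(-14.8 V) = -8.03×10⁻⁸ J.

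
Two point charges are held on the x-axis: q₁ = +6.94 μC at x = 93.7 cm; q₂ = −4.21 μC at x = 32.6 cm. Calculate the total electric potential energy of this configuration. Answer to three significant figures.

The work to assemble the configuration equals its total potential energy, U = Σ kqᵢqⱼ/rᵢⱼ over all pairs.
Pair separations: r₁₂ = 0.611 m.
U = (-0.430) = -0.430 J.

-0.430 J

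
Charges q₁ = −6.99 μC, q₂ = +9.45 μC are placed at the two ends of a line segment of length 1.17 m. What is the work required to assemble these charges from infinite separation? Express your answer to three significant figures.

-0.508 J

The work to assemble the configuration equals its total potential energy, U = Σ kqᵢqⱼ/rᵢⱼ over all pairs.
The separation is r = 1.17 m.
U = (-0.508) = -0.508 J.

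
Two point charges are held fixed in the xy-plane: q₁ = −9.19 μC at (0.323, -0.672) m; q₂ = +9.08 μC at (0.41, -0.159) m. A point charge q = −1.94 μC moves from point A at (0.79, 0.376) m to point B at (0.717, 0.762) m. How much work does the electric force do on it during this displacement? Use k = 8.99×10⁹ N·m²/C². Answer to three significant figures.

-0.0463 J

The work done by the electric force is W_field = −ΔU = −q(V_B − V_A) = q(V_A − V_B).
At A: distances to the source charges are 1.15 m, 0.656 m; V_A = Σ kqᵢ/rᵢ = 5.24×10⁴ V.
At B: distances to the source charges are 1.49 m, 0.971 m; V_B = Σ kqᵢ/rᵢ = 2.85×10⁴ V.
ΔV = V_B − V_A = -2.39×10⁴ V.
W_field = −qΔV = −(-1.94×10⁻⁶ C)(-2.39×10⁴ V) = -0.0463 J.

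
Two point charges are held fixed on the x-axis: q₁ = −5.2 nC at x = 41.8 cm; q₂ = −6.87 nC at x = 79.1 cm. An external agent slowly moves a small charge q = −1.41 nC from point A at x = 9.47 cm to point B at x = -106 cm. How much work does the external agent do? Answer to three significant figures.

-2.37×10⁻⁷ J

For quasistatic motion the external work equals the change in potential energy: W_ext = qΔV = q(V_B − V_A).
At A: distances to the source charges are 0.323 m, 0.696 m; V_A = Σ kqᵢ/rᵢ = -233 V.
At B: distances to the source charges are 1.48 m, 1.85 m; V_B = Σ kqᵢ/rᵢ = -65.0 V.
ΔV = V_B − V_A = 168 V.
W_ext = qΔV = (-1.41×10⁻⁹ C)(168 V) = -2.37×10⁻⁷ J.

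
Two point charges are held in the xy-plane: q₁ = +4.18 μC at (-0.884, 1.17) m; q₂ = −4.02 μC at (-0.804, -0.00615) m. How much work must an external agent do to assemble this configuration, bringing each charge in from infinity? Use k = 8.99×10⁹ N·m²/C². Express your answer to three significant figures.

-0.128 J

The assembly work is the sum of pairwise potential energies, U = Σ_{i<j} kqᵢqⱼ/rᵢⱼ.
Pair separations: r₁₂ = 1.18 m.
U = (-0.128) = -0.128 J.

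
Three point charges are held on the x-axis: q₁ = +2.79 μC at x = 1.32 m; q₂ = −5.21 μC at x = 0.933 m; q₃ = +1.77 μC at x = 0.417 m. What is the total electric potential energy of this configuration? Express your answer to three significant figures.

The assembly work is the sum of pairwise potential energies, U = Σ_{i<j} kqᵢqⱼ/rᵢⱼ.
Pair separations: r₁₂ = 0.387 m, r₁₃ = 0.903 m, r₂₃ = 0.516 m.
U = (-0.338) + (0.0492) + (-0.161) = -0.449 J.

-0.449 J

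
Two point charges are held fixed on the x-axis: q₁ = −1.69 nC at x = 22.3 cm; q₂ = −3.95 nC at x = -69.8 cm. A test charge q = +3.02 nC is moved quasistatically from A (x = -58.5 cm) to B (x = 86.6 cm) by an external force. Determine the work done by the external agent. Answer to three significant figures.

8.66×10⁻⁷ J

For quasistatic motion the external work equals the change in potential energy: W_ext = qΔV = q(V_B − V_A).
At A: distances to the source charges are 0.808 m, 0.113 m; V_A = Σ kqᵢ/rᵢ = -333 V.
At B: distances to the source charges are 0.643 m, 1.56 m; V_B = Σ kqᵢ/rᵢ = -46.3 V.
ΔV = V_B − V_A = 287 V.
W_ext = qΔV = (3.02×10⁻⁹ C)(287 V) = 8.66×10⁻⁷ J.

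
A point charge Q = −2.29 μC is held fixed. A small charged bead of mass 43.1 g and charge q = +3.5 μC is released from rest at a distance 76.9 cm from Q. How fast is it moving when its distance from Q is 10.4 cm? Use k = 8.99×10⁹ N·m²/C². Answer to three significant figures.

5.27 m/s

Only the electrostatic force acts, so mechanical energy is conserved: ½mv² = U₁ − U₂ = kQq(1/r₁ − 1/r₂).
U₁ − U₂ = (8.99×10⁹ N·m²/C²)(-2.29×10⁻⁶ C)(3.50×10⁻⁶ C)(1/0.769 − 1/0.104) = 0.599 J.
v = √(2·0.599/0.0431) = 5.27 m/s.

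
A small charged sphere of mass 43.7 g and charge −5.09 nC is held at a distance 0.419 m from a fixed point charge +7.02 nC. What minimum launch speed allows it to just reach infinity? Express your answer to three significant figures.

To just escape, total mechanical energy must reach zero at infinity: ½mv²_min + U = 0, so ½mv²_min = −U = |kQq|/r.
|U| = |kQq|/r = (8.99×10⁹ N·m²/C²)(7.02×10⁻⁹)(5.09×10⁻⁹)/(0.419) = 7.67×10⁻⁷ J.
v_min = √(2|U|/m) = √(2·7.67×10⁻⁷/0.0437) = 5.92×10⁻³ m/s.

5.92×10⁻³ m/s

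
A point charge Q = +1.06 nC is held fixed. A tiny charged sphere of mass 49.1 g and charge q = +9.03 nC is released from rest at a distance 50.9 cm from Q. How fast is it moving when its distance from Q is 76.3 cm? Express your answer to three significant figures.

Only the electrostatic force acts, so mechanical energy is conserved: ½mv² = U₁ − U₂ = kQq(1/r₁ − 1/r₂).
U₁ − U₂ = (8.99×10⁹ N·m²/C²)(1.06×10⁻⁹ C)(9.03×10⁻⁹ C)(1/0.509 − 1/0.763) = 5.63×10⁻⁸ J.
v = √(2·5.63×10⁻⁸/0.0491) = 1.51×10⁻³ m/s.

1.51×10⁻³ m/s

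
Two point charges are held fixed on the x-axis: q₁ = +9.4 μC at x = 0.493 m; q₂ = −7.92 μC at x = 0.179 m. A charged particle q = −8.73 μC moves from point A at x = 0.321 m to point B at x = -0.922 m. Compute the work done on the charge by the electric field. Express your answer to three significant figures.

0.0450 J

The work done by the electric force is W_field = −ΔU = −q(V_B − V_A) = q(V_A − V_B).
At A: distances to the source charges are 0.172 m, 0.142 m; V_A = Σ kqᵢ/rᵢ = -1.01×10⁴ V.
At B: distances to the source charges are 1.42 m, 1.10 m; V_B = Σ kqᵢ/rᵢ = -4950 V.
ΔV = V_B − V_A = 5150 V.
W_field = −qΔV = −(-8.73×10⁻⁶ C)(5150 V) = 0.0450 J.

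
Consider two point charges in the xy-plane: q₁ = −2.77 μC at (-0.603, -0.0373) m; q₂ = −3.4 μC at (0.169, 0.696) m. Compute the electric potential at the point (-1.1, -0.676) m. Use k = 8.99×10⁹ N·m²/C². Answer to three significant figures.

-4.71×10⁴ V

The total potential is the scalar sum of each charge's contribution, V = Σ kqᵢ/rᵢ.
Distances from the field point to each charge: r₁ = 0.809 m, r₂ = 1.87 m.
V = k[(-2.77×10⁻⁶)/(0.809) + (-3.40×10⁻⁶)/(1.87)] = -4.71×10⁴ V.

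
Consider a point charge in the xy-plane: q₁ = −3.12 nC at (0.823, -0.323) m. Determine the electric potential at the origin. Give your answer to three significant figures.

Electric potential is a scalar, so the contributions from each charge add algebraically: V = Σ kqᵢ/rᵢ.
Distances from the field point to each charge: r₁ = 0.884 m.
V = k[(-3.12×10⁻⁹)/(0.884)] = -31.7 V.

-31.7 V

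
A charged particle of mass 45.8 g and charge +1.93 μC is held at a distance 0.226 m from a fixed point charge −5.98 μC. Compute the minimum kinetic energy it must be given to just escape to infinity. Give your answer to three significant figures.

To just escape, total mechanical energy must reach zero at infinity: ½mv²_min + U = 0, so ½mv²_min = −U = |kQq|/r.
|U| = |kQq|/r = (8.99×10⁹ N·m²/C²)(5.98×10⁻⁶)(1.93×10⁻⁶)/(0.226) = 0.459 J.

0.459 J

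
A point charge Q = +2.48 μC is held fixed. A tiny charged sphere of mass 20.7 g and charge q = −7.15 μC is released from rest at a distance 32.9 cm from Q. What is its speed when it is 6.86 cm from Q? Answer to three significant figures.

13.3 m/s

Only the electrostatic force acts, so mechanical energy is conserved: ½mv² = U₁ − U₂ = kQq(1/r₁ − 1/r₂).
U₁ − U₂ = (8.99×10⁹ N·m²/C²)(2.48×10⁻⁶ C)(-7.15×10⁻⁶ C)(1/0.329 − 1/0.0686) = 1.84 J.
v = √(2·1.84/0.0207) = 13.3 m/s.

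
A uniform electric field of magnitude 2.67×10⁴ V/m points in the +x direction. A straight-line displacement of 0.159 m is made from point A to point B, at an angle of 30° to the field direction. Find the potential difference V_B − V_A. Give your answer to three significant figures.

-3680 V

Only the component of displacement along E changes the potential: ΔV = −E·d·cosθ.
ΔV = −(2.67×10⁴ V/m)(0.159 m)cos30° = -3680 V.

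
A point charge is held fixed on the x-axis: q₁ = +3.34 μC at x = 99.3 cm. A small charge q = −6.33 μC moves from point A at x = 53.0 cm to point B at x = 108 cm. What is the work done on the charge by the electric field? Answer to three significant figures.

1.77 J

The work done by the electric force is W_field = −ΔU = −q(V_B − V_A) = q(V_A − V_B).
At A: distance to the source charge is 0.463 m; V_A = kq₁/r = 6.49×10⁴ V.
At B: distance to the source charge is 0.0870 m; V_B = kq₁/r = 3.45×10⁵ V.
ΔV = V_B − V_A = 2.80×10⁵ V.
W_field = −qΔV = −(-6.33×10⁻⁶ C)(2.80×10⁵ V) = 1.77 J.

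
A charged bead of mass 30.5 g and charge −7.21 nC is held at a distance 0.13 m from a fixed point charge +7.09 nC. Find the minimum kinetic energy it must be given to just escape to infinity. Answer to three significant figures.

To just escape, total mechanical energy must reach zero at infinity: ½mv²_min + U = 0, so ½mv²_min = −U = |kQq|/r.
|U| = |kQq|/r = (8.99×10⁹ N·m²/C²)(7.09×10⁻⁹)(7.21×10⁻⁹)/(0.130) = 3.54×10⁻⁶ J.

3.54×10⁻⁶ J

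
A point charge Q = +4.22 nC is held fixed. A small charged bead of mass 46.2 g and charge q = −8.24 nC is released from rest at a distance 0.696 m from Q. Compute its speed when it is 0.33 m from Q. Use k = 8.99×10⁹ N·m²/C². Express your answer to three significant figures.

Only the electrostatic force acts, so mechanical energy is conserved: ½mv² = U₁ − U₂ = kQq(1/r₁ − 1/r₂).
U₁ − U₂ = (8.99×10⁹ N·m²/C²)(4.22×10⁻⁹ C)(-8.24×10⁻⁹ C)(1/0.696 − 1/0.330) = 4.98×10⁻⁷ J.
v = √(2·4.98×10⁻⁷/0.0462) = 4.64×10⁻³ m/s.

4.64×10⁻³ m/s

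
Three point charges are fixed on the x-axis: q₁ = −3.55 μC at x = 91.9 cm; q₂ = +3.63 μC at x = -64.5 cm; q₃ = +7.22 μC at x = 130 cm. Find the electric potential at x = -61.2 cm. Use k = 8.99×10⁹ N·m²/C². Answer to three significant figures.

Electric potential is a scalar, so the contributions from each charge add algebraically: V = Σ kqᵢ/rᵢ.
Distances from the field point to each charge: r₁ = 1.53 m, r₂ = 0.0330 m, r₃ = 1.91 m.
V = k[(-3.55×10⁻⁶)/(1.53) + (3.63×10⁻⁶)/(0.0330) + (7.22×10⁻⁶)/(1.91)] = 1.00×10⁶ V.

1.00×10⁶ V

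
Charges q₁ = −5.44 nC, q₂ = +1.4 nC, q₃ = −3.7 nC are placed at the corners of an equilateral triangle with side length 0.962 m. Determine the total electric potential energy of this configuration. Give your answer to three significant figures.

The work to assemble the configuration equals its total potential energy, U = Σ kqᵢqⱼ/rᵢⱼ over all pairs.
All three pair separations equal the side length, 0.962 m.
U = (-7.12×10⁻⁸) + (1.88×10⁻⁷) + (-4.84×10⁻⁸) = 6.85×10⁻⁸ J.

6.85×10⁻⁸ J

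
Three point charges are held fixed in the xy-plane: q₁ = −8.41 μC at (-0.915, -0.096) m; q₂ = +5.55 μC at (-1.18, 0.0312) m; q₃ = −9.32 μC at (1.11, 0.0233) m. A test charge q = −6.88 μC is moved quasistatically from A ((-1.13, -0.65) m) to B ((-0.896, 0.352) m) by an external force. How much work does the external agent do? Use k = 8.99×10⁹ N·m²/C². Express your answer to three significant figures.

0.0232 J

For quasistatic motion the external work equals the change in potential energy: W_ext = qΔV = q(V_B − V_A).
At A: distances to the source charges are 0.594 m, 0.683 m, 2.34 m; V_A = Σ kqᵢ/rᵢ = -9.00×10⁴ V.
At B: distances to the source charges are 0.448 m, 0.428 m, 2.03 m; V_B = Σ kqᵢ/rᵢ = -9.34×10⁴ V.
ΔV = V_B − V_A = -3380 V.
W_ext = qΔV = (-6.88×10⁻⁶ C)(-3380 V) = 0.0232 J.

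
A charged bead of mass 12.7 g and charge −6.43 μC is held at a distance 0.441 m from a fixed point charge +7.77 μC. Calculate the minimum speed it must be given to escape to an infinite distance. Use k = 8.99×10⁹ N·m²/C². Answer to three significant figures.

To just escape, total mechanical energy must reach zero at infinity: ½mv²_min + U = 0, so ½mv²_min = −U = |kQq|/r.
|U| = |kQq|/r = (8.99×10⁹ N·m²/C²)(7.77×10⁻⁶)(6.43×10⁻⁶)/(0.441) = 1.02 J.
v_min = √(2|U|/m) = √(2·1.02/0.0127) = 12.7 m/s.

12.7 m/s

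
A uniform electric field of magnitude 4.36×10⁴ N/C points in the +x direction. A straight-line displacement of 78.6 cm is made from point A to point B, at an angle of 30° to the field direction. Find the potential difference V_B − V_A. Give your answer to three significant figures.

-2.97×10⁴ V

Only the component of displacement along E changes the potential: ΔV = −E·d·cosθ.
ΔV = −(4.36×10⁴ V/m)(0.786 m)cos30° = -2.97×10⁴ V.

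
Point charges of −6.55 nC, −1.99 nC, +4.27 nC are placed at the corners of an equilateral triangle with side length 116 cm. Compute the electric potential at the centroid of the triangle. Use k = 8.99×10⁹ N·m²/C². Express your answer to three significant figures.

Electric potential is a scalar, so the contributions from each charge add algebraically: V = Σ kqᵢ/rᵢ.
The distance from each vertex to the centroid is a/√3 = 0.670 m.
V = k[(-6.55×10⁻⁹)/(0.670) + (-1.99×10⁻⁹)/(0.670) + (4.27×10⁻⁹)/(0.670)] = -57.3 V.

-57.3 V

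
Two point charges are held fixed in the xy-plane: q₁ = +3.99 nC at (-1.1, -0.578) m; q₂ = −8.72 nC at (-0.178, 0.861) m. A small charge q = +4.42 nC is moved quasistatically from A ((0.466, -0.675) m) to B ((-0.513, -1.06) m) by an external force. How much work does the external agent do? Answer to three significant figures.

For quasistatic motion the external work equals the change in potential energy: W_ext = qΔV = q(V_B − V_A).
At A: distances to the source charges are 1.57 m, 1.67 m; V_A = Σ kqᵢ/rᵢ = -24.2 V.
At B: distances to the source charges are 0.760 m, 1.95 m; V_B = Σ kqᵢ/rᵢ = 7.02 V.
ΔV = V_B − V_A = 31.2 V.
W_ext = qΔV = (4.42×10⁻⁹ C)(31.2 V) = 1.38×10⁻⁷ J.

1.38×10⁻⁷ J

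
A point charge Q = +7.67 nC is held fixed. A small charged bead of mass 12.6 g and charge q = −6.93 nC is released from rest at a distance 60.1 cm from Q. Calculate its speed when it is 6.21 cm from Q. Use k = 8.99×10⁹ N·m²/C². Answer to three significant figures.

0.0331 m/s

Only the electrostatic force acts, so mechanical energy is conserved: ½mv² = U₁ − U₂ = kQq(1/r₁ − 1/r₂).
U₁ − U₂ = (8.99×10⁹ N·m²/C²)(7.67×10⁻⁹ C)(-6.93×10⁻⁹ C)(1/0.601 − 1/0.0621) = 6.90×10⁻⁶ J.
v = √(2·6.90×10⁻⁶/0.0126) = 0.0331 m/s.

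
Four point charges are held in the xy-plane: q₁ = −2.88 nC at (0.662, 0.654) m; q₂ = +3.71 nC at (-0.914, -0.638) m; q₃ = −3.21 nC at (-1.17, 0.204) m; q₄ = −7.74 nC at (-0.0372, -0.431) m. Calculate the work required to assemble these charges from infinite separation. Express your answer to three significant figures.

-8.40×10⁻⁸ J

The assembly work is the sum of pairwise potential energies, U = Σ_{i<j} kqᵢqⱼ/rᵢⱼ.
Pair separations: r₁₂ = 2.04 m, r₁₃ = 1.89 m, r₁₄ = 1.29 m, r₂₃ = 0.880 m, r₂₄ = 0.901 m, r₃₄ = 1.30 m.
Summing all 6 pair terms gives U = -8.40×10⁻⁸ J.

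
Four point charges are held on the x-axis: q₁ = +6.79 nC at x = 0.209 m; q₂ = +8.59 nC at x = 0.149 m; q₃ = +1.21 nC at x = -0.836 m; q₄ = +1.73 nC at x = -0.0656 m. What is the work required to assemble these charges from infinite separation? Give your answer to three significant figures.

9.94×10⁻⁶ J

The work to assemble the configuration equals its total potential energy, U = Σ kqᵢqⱼ/rᵢⱼ over all pairs.
Pair separations: r₁₂ = 0.0600 m, r₁₃ = 1.04 m, r₁₄ = 0.275 m, r₂₃ = 0.985 m, r₂₄ = 0.215 m, r₃₄ = 0.770 m.
Summing all 6 pair terms gives U = 9.94×10⁻⁶ J.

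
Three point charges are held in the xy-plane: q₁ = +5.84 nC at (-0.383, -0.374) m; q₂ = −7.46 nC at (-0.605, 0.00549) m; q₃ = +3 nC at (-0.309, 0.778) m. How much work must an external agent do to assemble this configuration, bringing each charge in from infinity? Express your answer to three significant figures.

-9.98×10⁻⁷ J

The work to assemble the configuration equals its total potential energy, U = Σ kqᵢqⱼ/rᵢⱼ over all pairs.
Pair separations: r₁₂ = 0.440 m, r₁₃ = 1.15 m, r₂₃ = 0.827 m.
U = (-8.91×10⁻⁷) + (1.36×10⁻⁷) + (-2.43×10⁻⁷) = -9.98×10⁻⁷ J.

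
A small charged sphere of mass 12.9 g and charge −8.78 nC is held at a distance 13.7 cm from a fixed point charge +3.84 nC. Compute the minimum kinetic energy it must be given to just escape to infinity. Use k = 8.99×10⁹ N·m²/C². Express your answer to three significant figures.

2.21×10⁻⁶ J

To just escape, total mechanical energy must reach zero at infinity: ½mv²_min + U = 0, so ½mv²_min = −U = |kQq|/r.
|U| = |kQq|/r = (8.99×10⁹ N·m²/C²)(3.84×10⁻⁹)(8.78×10⁻⁹)/(0.137) = 2.21×10⁻⁶ J.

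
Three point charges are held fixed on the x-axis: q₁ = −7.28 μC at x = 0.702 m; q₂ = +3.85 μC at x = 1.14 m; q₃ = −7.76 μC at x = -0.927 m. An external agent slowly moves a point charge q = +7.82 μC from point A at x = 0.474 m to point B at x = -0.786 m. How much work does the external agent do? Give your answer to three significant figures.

-1.84 J

For quasistatic motion the external work equals the change in potential energy: W_ext = qΔV = q(V_B − V_A).
At A: distances to the source charges are 0.228 m, 0.666 m, 1.40 m; V_A = Σ kqᵢ/rᵢ = -2.85×10⁵ V.
At B: distances to the source charges are 1.49 m, 1.93 m, 0.141 m; V_B = Σ kqᵢ/rᵢ = -5.21×10⁵ V.
ΔV = V_B − V_A = -2.36×10⁵ V.
W_ext = qΔV = (7.82×10⁻⁶ C)(-2.36×10⁵ V) = -1.84 J.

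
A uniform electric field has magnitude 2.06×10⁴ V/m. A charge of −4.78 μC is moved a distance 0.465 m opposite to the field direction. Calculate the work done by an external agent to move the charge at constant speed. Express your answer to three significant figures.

The potential change for a displacement 0.465 m opposite to the field direction is ΔV = +Ed = 9580 V.
W_ext = qΔV = -0.0458 J.

-0.0458 J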